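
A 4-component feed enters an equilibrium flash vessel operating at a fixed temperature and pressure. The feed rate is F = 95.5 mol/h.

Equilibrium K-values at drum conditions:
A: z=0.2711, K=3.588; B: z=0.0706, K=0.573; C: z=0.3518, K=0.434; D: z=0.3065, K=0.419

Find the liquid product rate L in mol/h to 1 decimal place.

Material balance + equilibrium reduce to Σ zᵢ(Kᵢ−1)/(1+V/F(Kᵢ−1)) = 0.
Feasibility: ΣzᵢKᵢ = 1.2943, Σzᵢ/Kᵢ = 1.7409 — both > 1, two phases present.
Iterate (Newton) starting at V/F = 0.5:
  V/F = 0.5000: g = -0.26119, g' = -0.7906 → V/F = 0.1696
  V/F = 0.1696: g = 0.03724, g' = -1.1570 → V/F = 0.2018
  V/F = 0.2018: g = 0.00136, g' = -1.0753 → V/F = 0.2031
Converged at V/F = 0.2031.
Then V = V/F·F = 0.2031·95.5 = 19.4 mol/h and L = F − V = 76.1 mol/h.

L = 76.1 mol/h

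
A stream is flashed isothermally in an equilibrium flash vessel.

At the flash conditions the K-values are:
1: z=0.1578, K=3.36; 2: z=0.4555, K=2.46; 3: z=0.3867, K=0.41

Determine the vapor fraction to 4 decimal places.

Iterate (Newton) starting at ψ = 0.5:
  ψ = 0.5000: g = 0.23162, g' = -0.7802 → ψ = 0.7969
  ψ = 0.7969: g = 0.00607, g' = -0.7929 → ψ = 0.8045
Converged at ψ = 0.8045.

ψ = 0.8045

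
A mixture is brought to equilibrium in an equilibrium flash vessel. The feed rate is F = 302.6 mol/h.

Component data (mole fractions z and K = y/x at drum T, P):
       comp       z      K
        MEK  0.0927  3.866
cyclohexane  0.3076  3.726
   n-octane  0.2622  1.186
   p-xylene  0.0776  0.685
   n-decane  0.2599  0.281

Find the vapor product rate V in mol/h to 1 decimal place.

Rachford–Rice: g(V/F) = Σ zᵢ(Kᵢ−1)/(1+V/F(Kᵢ−1)) = 0.
g(0) = ΣzᵢKᵢ − 1 = 0.9417 and g(1) = 1 − Σzᵢ/Kᵢ = -0.3658, so a root lies in (0, 1).
Iterate (Newton) starting at V/F = 0.34:
  V/F = 0.3400: g = 0.34090, g' = -1.0640 → V/F = 0.6604
  V/F = 0.6604: g = 0.04805, g' = -0.8891 → V/F = 0.7144
  V/F = 0.7144: g = -0.00108, g' = -0.9331 → V/F = 0.7133
Converged at V/F = 0.7133.
Then V = V/F·F = 0.7133·302.6 = 215.8 mol/h and L = F − V = 86.8 mol/h.

V = 215.8 mol/h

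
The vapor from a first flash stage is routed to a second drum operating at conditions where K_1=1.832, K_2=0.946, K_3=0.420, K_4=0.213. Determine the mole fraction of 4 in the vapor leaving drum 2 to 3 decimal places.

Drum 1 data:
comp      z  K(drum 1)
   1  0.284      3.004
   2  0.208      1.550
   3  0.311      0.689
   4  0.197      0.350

Drum 1:
Newton–Raphson from ψ₁ = 0.5:
  ψ₁ = 0.500: g = 0.0698, g' = -0.548 → ψ₁ = 0.627
  ψ₁ = 0.627: g = 0.0008, g' = -0.542 → ψ₁ = 0.629
Converged at ψ₁ = 0.629.
Drum-1 compositions:
  1: x = 0.126, y = 0.377
  2: x = 0.155, y = 0.240
  3: x = 0.387, y = 0.266
  4: x = 0.333, y = 0.117
Drum-2 feed = drum-1 vapor: z₂ = (0.3775, 0.2395, 0.2664, 0.1166).
Drum 2:
Material balance + equilibrium reduce to Σ zᵢ(Kᵢ−1)/(1+ψ₂(Kᵢ−1)) = 0.
Feasibility: ΣzᵢKᵢ = 1.055, Σzᵢ/Kᵢ = 1.641 — both > 1, two phases present.
Iterate (Newton) starting at ψ₂ = 0.5:
  ψ₂ = 0.500: g = -0.1604, g' = -0.505 → ψ₂ = 0.182
  ψ₂ = 0.182: g = -0.0203, g' = -0.408 → ψ₂ = 0.133
Converged at ψ₂ = 0.133.
  1: x = 0.340, y = 0.623
  2: x = 0.241, y = 0.228
  3: x = 0.289, y = 0.121
  4: x = 0.130, y = 0.028

y_4 (drum 2) = 0.028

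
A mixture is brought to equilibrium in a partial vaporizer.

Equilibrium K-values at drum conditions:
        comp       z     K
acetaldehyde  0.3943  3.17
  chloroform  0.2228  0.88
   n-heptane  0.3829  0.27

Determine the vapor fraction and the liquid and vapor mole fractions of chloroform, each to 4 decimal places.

ψ = 0.4375, x_chloroform = 0.2351, y_chloroform = 0.2069

Let ψ = V/F and solve Σ zᵢ(Kᵢ−1)/(1+ψ(Kᵢ−1)) = 0.
g(0) = ΣzᵢKᵢ − 1 = 0.5494 and g(1) = 1 − Σzᵢ/Kᵢ = -0.7957, so a root lies in (0, 1).
Newton–Raphson from ψ = 0.5:
  ψ = 0.5000: g = -0.05825, g' = -0.9368 → ψ = 0.4378
  ψ = 0.4378: g = -0.00026, g' = -0.9326 → ψ = 0.4375
Converged at ψ = 0.4375.
Compositions from xᵢ = zᵢ/(1+ψ(Kᵢ−1)), yᵢ = Kᵢxᵢ:
  acetaldehyde: x = 0.2023, y = 0.6412
  chloroform: x = 0.2351, y = 0.2069
  n-heptane: x = 0.5626, y = 0.1519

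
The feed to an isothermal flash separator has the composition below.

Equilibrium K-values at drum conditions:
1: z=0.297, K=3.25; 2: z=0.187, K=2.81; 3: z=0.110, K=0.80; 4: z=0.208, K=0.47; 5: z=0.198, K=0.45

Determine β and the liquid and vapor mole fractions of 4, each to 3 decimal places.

β = 0.747, x_4 = 0.344, y_4 = 0.162

Newton iteration, β⁰ = 0.39:
  β = 0.390: g = 0.2529, g' = -0.832 → β = 0.694
  β = 0.694: g = 0.0349, g' = -0.658 → β = 0.747
Converged at β = 0.747.
Compositions from xᵢ = zᵢ/(1+β(Kᵢ−1)), yᵢ = Kᵢxᵢ:
  1: x = 0.111, y = 0.360
  2: x = 0.080, y = 0.223
  3: x = 0.129, y = 0.103
  4: x = 0.344, y = 0.162
  5: x = 0.336, y = 0.151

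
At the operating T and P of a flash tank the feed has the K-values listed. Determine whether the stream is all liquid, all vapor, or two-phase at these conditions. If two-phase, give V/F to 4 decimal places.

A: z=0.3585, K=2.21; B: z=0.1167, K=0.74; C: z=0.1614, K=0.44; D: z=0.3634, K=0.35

ΣzᵢKᵢ = 1.0768; Σzᵢ/Kᵢ = 1.7250.
Both exceed 1, so a two-phase solution exists.
Let ψ = V/F and solve Σ zᵢ(Kᵢ−1)/(1+ψ(Kᵢ−1)) = 0.
Newton iteration, ψ⁰ = 0.3:
  ψ = 0.3000: g = -0.11671, g' = -0.6019 → ψ = 0.1061
  ψ = 0.1061: g = 0.00344, g' = -0.6549 → ψ = 0.1113
Converged at ψ = 0.1113.

two-phase, V/F = 0.1113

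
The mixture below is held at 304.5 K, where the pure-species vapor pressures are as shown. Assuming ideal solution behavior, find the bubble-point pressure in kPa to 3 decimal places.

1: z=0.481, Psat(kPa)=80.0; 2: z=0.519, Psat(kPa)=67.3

At the bubble point ψ → 0, so ΣzᵢKᵢ = 1 with Kᵢ = Pᵢˢᵃᵗ/P ⇒ P = ΣzᵢPᵢˢᵃᵗ.
P = 0.481·80.0 + 0.519·67.3 = 73.409 kPa

Pbub = 73.409 kPa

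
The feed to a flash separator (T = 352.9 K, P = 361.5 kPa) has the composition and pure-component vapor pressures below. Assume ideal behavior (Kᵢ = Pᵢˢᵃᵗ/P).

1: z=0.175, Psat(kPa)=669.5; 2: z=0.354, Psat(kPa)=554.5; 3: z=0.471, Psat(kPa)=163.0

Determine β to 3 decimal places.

β = 0.222

Raoult's law: Kᵢ = Pᵢˢᵃᵗ/P = Pᵢˢᵃᵗ/361.5.
  K_1 = 669.5/361.5 = 1.85201, K_2 = 554.5/361.5 = 1.53389, K_3 = 163.0/361.5 = 0.45090
Let β = V/F and solve Σ zᵢ(Kᵢ−1)/(1+β(Kᵢ−1)) = 0.
g(0) = ΣzᵢKᵢ − 1 = 0.079 and g(1) = 1 − Σzᵢ/Kᵢ = -0.370, so a root lies in (0, 1).
Newton iteration, β⁰ = 0.7:
  β = 0.700: g = -0.1891, g' = -0.478 → β = 0.304
  β = 0.304: g = -0.0295, g' = -0.359 → β = 0.222
Converged at β = 0.222.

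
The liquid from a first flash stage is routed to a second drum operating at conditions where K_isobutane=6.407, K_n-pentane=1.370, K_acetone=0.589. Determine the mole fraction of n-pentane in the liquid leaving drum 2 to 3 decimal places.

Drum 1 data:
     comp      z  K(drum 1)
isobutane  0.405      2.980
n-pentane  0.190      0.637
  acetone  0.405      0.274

Drum 1:
Rachford–Rice: g(ψ₁) = Σ zᵢ(Kᵢ−1)/(1+ψ₁(Kᵢ−1)) = 0.
g(0) = ΣzᵢKᵢ − 1 = 0.439 and g(1) = 1 − Σzᵢ/Kᵢ = -0.912, so a root lies in (0, 1).
Newton iteration, ψ₁⁰ = 0.5:
  ψ₁ = 0.500: g = -0.1429, g' = -0.964 → ψ₁ = 0.352
  ψ₁ = 0.352: g = -0.0013, g' = -0.970 → ψ₁ = 0.350
Converged at ψ₁ = 0.350.
Drum-1 compositions:
  isobutane: x = 0.239, y = 0.712
  n-pentane: x = 0.218, y = 0.139
  acetone: x = 0.543, y = 0.149
Drum-2 feed = drum-1 liquid: z₂ = (0.2391, 0.2177, 0.5432).
Drum 2:
Material balance + equilibrium reduce to Σ zᵢ(Kᵢ−1)/(1+ψ₂(Kᵢ−1)) = 0.
Feasibility: ΣzᵢKᵢ = 2.150, Σzᵢ/Kᵢ = 1.118 — both > 1, two phases present.
Iterate (Newton) starting at ψ₂ = 0.5:
  ψ₂ = 0.500: g = 0.1360, g' = -0.676 → ψ₂ = 0.701
  ψ₂ = 0.701: g = 0.0201, g' = -0.504 → ψ₂ = 0.741
  ψ₂ = 0.741: g = 0.0004, g' = -0.487 → ψ₂ = 0.742
Converged at ψ₂ = 0.742.
  isobutane: x = 0.048, y = 0.306
  n-pentane: x = 0.171, y = 0.234
  acetone: x = 0.781, y = 0.460

x_n-pentane (drum 2) = 0.171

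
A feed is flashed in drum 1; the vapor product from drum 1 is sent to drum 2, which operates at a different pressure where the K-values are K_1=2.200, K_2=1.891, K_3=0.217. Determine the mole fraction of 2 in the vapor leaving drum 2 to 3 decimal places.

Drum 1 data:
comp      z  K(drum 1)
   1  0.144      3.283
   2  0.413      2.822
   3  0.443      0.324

Drum 1:
Material balance + equilibrium reduce to Σ zᵢ(Kᵢ−1)/(1+ψ₁(Kᵢ−1)) = 0.
Feasibility: ΣzᵢKᵢ = 1.782, Σzᵢ/Kᵢ = 1.557 — both > 1, two phases present.
Newton iteration, ψ₁⁰ = 0.54:
  ψ₁ = 0.540: g = 0.0549, g' = -1.001 → ψ₁ = 0.595
Converged at ψ₁ = 0.595.
Drum-1 compositions:
  1: x = 0.061, y = 0.201
  2: x = 0.198, y = 0.559
  3: x = 0.741, y = 0.240
Drum-2 feed = drum-1 vapor: z₂ = (0.2006, 0.5595, 0.2400).
Drum 2:
Material balance + equilibrium reduce to Σ zᵢ(Kᵢ−1)/(1+ψ₂(Kᵢ−1)) = 0.
Feasibility: ΣzᵢKᵢ = 1.551, Σzᵢ/Kᵢ = 1.493 — both > 1, two phases present.
Newton–Raphson from ψ₂ = 0.54:
  ψ₂ = 0.540: g = 0.1570, g' = -0.750 → ψ₂ = 0.749
  ψ₂ = 0.749: g = -0.0290, g' = -1.101 → ψ₂ = 0.723
  ψ₂ = 0.723: g = -0.0010, g' = -1.029 → ψ₂ = 0.722
Converged at ψ₂ = 0.722.
  1: x = 0.107, y = 0.236
  2: x = 0.340, y = 0.644
  3: x = 0.552, y = 0.120

y_2 (drum 2) = 0.644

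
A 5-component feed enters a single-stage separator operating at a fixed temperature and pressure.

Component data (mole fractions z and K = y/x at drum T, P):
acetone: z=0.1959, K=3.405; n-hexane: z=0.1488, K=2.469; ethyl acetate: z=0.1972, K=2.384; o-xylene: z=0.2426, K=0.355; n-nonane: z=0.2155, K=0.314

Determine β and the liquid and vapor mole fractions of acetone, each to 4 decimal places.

Material balance + equilibrium reduce to Σ zᵢ(Kᵢ−1)/(1+β(Kᵢ−1)) = 0.
Check two-phase: ΣzᵢKᵢ = 1.6583 > 1 and Σzᵢ/Kᵢ = 1.5702 > 1, so g(0) = 0.6583 > 0 and g(1) = -0.5702 < 0.
Iterate (Newton) starting at β = 0.37:
  β = 0.3700: g = 0.16777, g' = -0.9735 → β = 0.5423
  β = 0.5423: g = 0.00595, g' = -0.9320 → β = 0.5487
Converged at β = 0.5487.
Compositions from xᵢ = zᵢ/(1+β(Kᵢ−1)), yᵢ = Kᵢxᵢ:
  acetone: x = 0.0845, y = 0.2876
  n-hexane: x = 0.0824, y = 0.2034
  ethyl acetate: x = 0.1121, y = 0.2672
  o-xylene: x = 0.3755, y = 0.1333
  n-nonane: x = 0.3456, y = 0.1085

β = 0.5487, x_acetone = 0.0845, y_acetone = 0.2876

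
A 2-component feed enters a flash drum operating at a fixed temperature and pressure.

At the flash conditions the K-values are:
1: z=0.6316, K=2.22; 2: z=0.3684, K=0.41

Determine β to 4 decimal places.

Newton–Raphson from β = 0.5:
  β = 0.5000: g = 0.17030, g' = -0.6207 → β = 0.7744
  β = 0.7744: g = -0.00397, g' = -0.6833 → β = 0.7686
  β = 0.7686: g = -0.00001, g' = -0.6797 → β = 0.7685
Converged at β = 0.7685.

β = 0.7685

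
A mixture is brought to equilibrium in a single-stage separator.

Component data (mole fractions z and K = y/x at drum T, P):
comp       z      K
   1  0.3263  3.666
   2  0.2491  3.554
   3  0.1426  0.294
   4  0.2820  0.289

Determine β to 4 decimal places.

β = 0.6489

Rachford–Rice: g(β) = Σ zᵢ(Kᵢ−1)/(1+β(Kᵢ−1)) = 0.
g(0) = ΣzᵢKᵢ − 1 = 1.2049 and g(1) = 1 − Σzᵢ/Kᵢ = -0.6199, so a root lies in (0, 1).
Newton iteration, β⁰ = 0.68:
  β = 0.6800: g = -0.04009, g' = -1.3073 → β = 0.6493
  β = 0.6493: g = -0.00052, g' = -1.2751 → β = 0.6489
Converged at β = 0.6489.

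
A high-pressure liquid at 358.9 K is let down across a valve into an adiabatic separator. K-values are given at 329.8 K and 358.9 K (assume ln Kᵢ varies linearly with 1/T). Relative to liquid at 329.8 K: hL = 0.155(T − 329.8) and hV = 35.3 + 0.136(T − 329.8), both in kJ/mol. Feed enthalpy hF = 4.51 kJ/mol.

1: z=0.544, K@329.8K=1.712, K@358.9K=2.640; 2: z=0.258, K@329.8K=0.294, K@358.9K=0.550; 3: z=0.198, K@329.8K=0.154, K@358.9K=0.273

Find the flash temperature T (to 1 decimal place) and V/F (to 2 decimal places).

Adiabatic flash: solve Rachford–Rice at each trial T, then check hF = ψ·hV(T) + (1−ψ)·hL(T).
  T = 329.8 K: K = (1.712, 0.294, 0.154), RR gives ψ = 0.069, H_out = 2.424 kJ/mol
  T = 358.9 K: K = (2.640, 0.550, 0.273), RR gives ψ = 0.644, H_out = 26.877 kJ/mol
  T = 344.4 K: K = (2.147, 0.408, 0.208), RR gives ψ = 0.397, H_out = 16.177 kJ/mol
  T = 337.1 K: K = (1.922, 0.348, 0.179), RR gives ψ = 0.253, H_out = 10.029 kJ/mol
  T = 333.5 K: K = (1.817, 0.320, 0.167), RR gives ψ = 0.169, H_out = 6.535 kJ/mol
  T = 331.6 K: K = (1.762, 0.307, 0.160), RR gives ψ = 0.120, H_out = 4.503 kJ/mol
Linear interpolation between T = 331.6 (H_out = 4.503) and T = 333.5 (H_out = 6.535) on hF = 4.51 gives T ≈ 331.6 K, at which ψ = 0.12.

T = 331.6 K, V/F = 0.12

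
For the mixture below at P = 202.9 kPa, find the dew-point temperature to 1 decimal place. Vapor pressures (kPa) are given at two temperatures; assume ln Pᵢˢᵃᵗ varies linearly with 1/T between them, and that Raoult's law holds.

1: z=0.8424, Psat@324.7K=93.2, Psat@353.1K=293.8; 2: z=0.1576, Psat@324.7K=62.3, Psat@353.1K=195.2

Dew-point temperature: Σzᵢ·P/Pᵢˢᵃᵗ(T) = 1. Interpolate ln Pᵢˢᵃᵗ = aᵢ + bᵢ/T.
  T = 324.7 K: ΣzᵢP/Pᵢˢᵃᵗ = 2.3472
  T = 353.1 K: ΣzᵢP/Pᵢˢᵃᵗ = 0.7456
  T = 338.9 K: ΣzᵢP/Pᵢˢᵃᵗ = 1.2915
  T = 346.0 K: ΣzᵢP/Pᵢˢᵃᵗ = 0.9758
  T = 342.4 K: ΣzᵢP/Pᵢˢᵃᵗ = 1.1232
  T = 344.2 K: ΣzᵢP/Pᵢˢᵃᵗ = 1.0465
Interpolating between 344.2 K and 346.0 K gives T ≈ 345.4 K.

T = 345.4 K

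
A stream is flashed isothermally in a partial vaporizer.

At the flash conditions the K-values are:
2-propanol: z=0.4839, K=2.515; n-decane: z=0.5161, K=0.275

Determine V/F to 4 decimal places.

Iterate (Newton) starting at V/F = 0.5:
  V/F = 0.5000: g = -0.16981, g' = -1.0271 → V/F = 0.3347
  V/F = 0.3347: g = -0.00759, g' = -0.9620 → V/F = 0.3268
Converged at V/F = 0.3268.

V/F = 0.3268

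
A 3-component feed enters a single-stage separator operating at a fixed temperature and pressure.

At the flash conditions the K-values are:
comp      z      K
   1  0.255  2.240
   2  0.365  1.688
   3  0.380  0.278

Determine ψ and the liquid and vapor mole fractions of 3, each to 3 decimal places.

ψ = 0.433, x_3 = 0.553, y_3 = 0.154

Let ψ = V/F and solve Σ zᵢ(Kᵢ−1)/(1+ψ(Kᵢ−1)) = 0.
g(0) = ΣzᵢKᵢ − 1 = 0.293 and g(1) = 1 − Σzᵢ/Kᵢ = -0.697, so a root lies in (0, 1).
Newton iteration, ψ⁰ = 0.5:
  ψ = 0.500: g = -0.0473, g' = -0.730 → ψ = 0.435
  ψ = 0.435: g = -0.0014, g' = -0.689 → ψ = 0.433
Converged at ψ = 0.433.
Compositions from xᵢ = zᵢ/(1+ψ(Kᵢ−1)), yᵢ = Kᵢxᵢ:
  1: x = 0.166, y = 0.372
  2: x = 0.281, y = 0.475
  3: x = 0.553, y = 0.154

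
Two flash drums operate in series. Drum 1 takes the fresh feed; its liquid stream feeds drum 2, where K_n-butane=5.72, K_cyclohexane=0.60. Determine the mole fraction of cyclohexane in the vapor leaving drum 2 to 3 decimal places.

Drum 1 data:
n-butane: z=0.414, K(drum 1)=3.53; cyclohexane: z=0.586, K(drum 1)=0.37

Drum 1:
Binary case is linear: z₁(K₁−1)(1+ψ₁(K₂−1)) + z₂(K₂−1)(1+ψ₁(K₁−1)) = 0
⇒ ψ₁ = [z₁(K₁−1)+z₂(K₂−1)] / [−(K₁−1)(K₂−1)] = 0.6782/1.5939 = 0.426
Drum-1 compositions:
  n-butane: x = 0.199, y = 0.704
  cyclohexane: x = 0.801, y = 0.296
Drum-2 feed = drum-1 liquid: z₂ = (0.1994, 0.8006).
Drum 2:
Material balance + equilibrium reduce to Σ zᵢ(Kᵢ−1)/(1+ψ₂(Kᵢ−1)) = 0.
Check two-phase: ΣzᵢKᵢ = 1.621 > 1 and Σzᵢ/Kᵢ = 1.369 > 1, so g(0) = 0.621 > 0 and g(1) = -0.369 < 0.
Iterate (Newton) starting at ψ₂ = 0.5:
  ψ₂ = 0.500: g = -0.1203, g' = -0.594 → ψ₂ = 0.297
  ψ₂ = 0.297: g = 0.0280, g' = -0.934 → ψ₂ = 0.327
  ψ₂ = 0.327: g = 0.0012, g' = -0.855 → ψ₂ = 0.329
Converged at ψ₂ = 0.329.
  n-butane: x = 0.078, y = 0.447
  cyclohexane: x = 0.922, y = 0.553

y_cyclohexane (drum 2) = 0.553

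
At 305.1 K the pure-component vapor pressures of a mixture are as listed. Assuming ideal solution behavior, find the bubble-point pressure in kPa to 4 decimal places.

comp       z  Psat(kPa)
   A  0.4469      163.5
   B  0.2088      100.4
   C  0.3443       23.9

At the bubble point ψ → 0, so ΣzᵢKᵢ = 1 with Kᵢ = Pᵢˢᵃᵗ/P ⇒ P = ΣzᵢPᵢˢᵃᵗ.
P = 0.4469·163.5 + 0.2088·100.4 + 0.3443·23.9 = 102.2604 kPa

Pbub = 102.2604 kPa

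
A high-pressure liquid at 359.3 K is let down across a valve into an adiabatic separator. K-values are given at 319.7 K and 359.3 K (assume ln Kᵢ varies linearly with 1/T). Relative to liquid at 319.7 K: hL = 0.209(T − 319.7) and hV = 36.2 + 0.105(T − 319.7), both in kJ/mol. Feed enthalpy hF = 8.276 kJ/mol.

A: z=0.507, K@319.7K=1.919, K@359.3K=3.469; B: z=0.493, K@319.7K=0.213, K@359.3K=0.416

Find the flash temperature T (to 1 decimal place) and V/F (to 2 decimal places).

T = 324.5 K, V/F = 0.20

Adiabatic flash: solve Rachford–Rice at each trial T, then check hF = ψ·hV(T) + (1−ψ)·hL(T).
  T = 319.7 K: K = (1.919, 0.213), RR gives ψ = 0.108, H_out = 3.901 kJ/mol
  T = 359.3 K: K = (3.469, 0.416), RR gives ψ = 0.668, H_out = 29.722 kJ/mol
  T = 339.5 K: K = (2.625, 0.304), RR gives ψ = 0.425, H_out = 18.634 kJ/mol
  T = 329.6 K: K = (2.255, 0.256), RR gives ψ = 0.288, H_out = 12.208 kJ/mol
  T = 324.6 K: K = (2.081, 0.233), RR gives ψ = 0.205, H_out = 8.355 kJ/mol
  T = 322.1 K: K = (1.997, 0.223), RR gives ψ = 0.158, H_out = 6.185 kJ/mol
  T = 323.4 K: K = (2.041, 0.228), RR gives ψ = 0.183, H_out = 7.337 kJ/mol
Linear interpolation between T = 323.4 (H_out = 7.337) and T = 324.6 (H_out = 8.355) on hF = 8.276 gives T ≈ 324.5 K, at which ψ = 0.20.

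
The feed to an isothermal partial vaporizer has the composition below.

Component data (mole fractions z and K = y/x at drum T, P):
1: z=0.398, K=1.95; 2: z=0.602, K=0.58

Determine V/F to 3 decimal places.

Binary case is linear: z₁(K₁−1)(1+V/F(K₂−1)) + z₂(K₂−1)(1+V/F(K₁−1)) = 0
⇒ V/F = [z₁(K₁−1)+z₂(K₂−1)] / [−(K₁−1)(K₂−1)] = 0.1253/0.3990 = 0.314

V/F = 0.314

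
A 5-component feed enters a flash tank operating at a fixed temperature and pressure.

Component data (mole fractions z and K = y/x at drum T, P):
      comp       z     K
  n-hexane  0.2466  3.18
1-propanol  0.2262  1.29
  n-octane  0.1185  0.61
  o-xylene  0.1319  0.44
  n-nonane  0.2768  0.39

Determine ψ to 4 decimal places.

ψ = 0.3568

Material balance + equilibrium reduce to Σ zᵢ(Kᵢ−1)/(1+ψ(Kᵢ−1)) = 0.
Feasibility: ΣzᵢKᵢ = 1.3143, Σzᵢ/Kᵢ = 1.4567 — both > 1, two phases present.
Iterate (Newton) starting at ψ = 0.5:
  ψ = 0.5000: g = -0.08844, g' = -0.6036 → ψ = 0.3535
  ψ = 0.3535: g = 0.00215, g' = -0.6454 → ψ = 0.3568
Converged at ψ = 0.3568.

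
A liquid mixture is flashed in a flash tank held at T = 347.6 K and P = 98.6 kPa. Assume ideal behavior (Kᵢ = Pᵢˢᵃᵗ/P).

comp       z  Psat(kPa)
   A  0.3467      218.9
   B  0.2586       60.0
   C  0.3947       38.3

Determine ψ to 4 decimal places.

ψ = 0.1237

Raoult's law: Kᵢ = Pᵢˢᵃᵗ/P = Pᵢˢᵃᵗ/98.6.
  K_A = 218.9/98.6 = 2.220081, K_B = 60.0/98.6 = 0.608519, K_C = 38.3/98.6 = 0.388438
Let ψ = V/F and solve Σ zᵢ(Kᵢ−1)/(1+ψ(Kᵢ−1)) = 0.
Feasibility: ΣzᵢKᵢ = 1.0804, Σzᵢ/Kᵢ = 1.5973 — both > 1, two phases present.
Newton iteration, ψ⁰ = 0.5:
  ψ = 0.5000: g = -0.21085, g' = -0.5667 → ψ = 0.1279
  ψ = 0.1279: g = -0.00254, g' = -0.6038 → ψ = 0.1237
Converged at ψ = 0.1237.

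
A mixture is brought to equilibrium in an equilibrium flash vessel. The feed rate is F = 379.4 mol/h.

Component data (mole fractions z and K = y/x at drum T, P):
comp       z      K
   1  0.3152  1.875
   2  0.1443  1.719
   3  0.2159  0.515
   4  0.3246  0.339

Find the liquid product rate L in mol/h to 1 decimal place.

Iterate (Newton) starting at β = 0.5:
  β = 0.5000: g = -0.19053, g' = -0.5621 → β = 0.1610
  β = 0.1610: g = -0.01897, g' = -0.4827 → β = 0.1217
  β = 0.1217: g = 0.00004, g' = -0.4853 → β = 0.1218
Converged at β = 0.1218.
Then V = β·F = 0.1218·379.4 = 46.2 mol/h and L = F − V = 333.2 mol/h.

L = 333.2 mol/h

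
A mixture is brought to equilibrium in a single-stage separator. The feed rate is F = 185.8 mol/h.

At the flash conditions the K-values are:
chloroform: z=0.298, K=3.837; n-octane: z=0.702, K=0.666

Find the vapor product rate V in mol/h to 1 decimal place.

Binary case is linear: z₁(K₁−1)(1+ψ(K₂−1)) + z₂(K₂−1)(1+ψ(K₁−1)) = 0
⇒ ψ = [z₁(K₁−1)+z₂(K₂−1)] / [−(K₁−1)(K₂−1)] = 0.6110/0.9476 = 0.645
Then V = ψ·F = 0.6448·185.8 = 119.8 mol/h and L = F − V = 66.0 mol/h.

V = 119.8 mol/h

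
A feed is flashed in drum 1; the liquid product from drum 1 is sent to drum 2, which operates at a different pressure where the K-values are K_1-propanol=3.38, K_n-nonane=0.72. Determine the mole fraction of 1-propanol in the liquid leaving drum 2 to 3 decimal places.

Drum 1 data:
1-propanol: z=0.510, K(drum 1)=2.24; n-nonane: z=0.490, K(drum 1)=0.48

Drum 1:
Rachford–Rice: g(ψ₁) = Σ zᵢ(Kᵢ−1)/(1+ψ₁(Kᵢ−1)) = 0.
Check two-phase: ΣzᵢKᵢ = 1.378 > 1 and Σzᵢ/Kᵢ = 1.249 > 1, so g(0) = 0.378 > 0 and g(1) = -0.249 < 0.
Newton–Raphson from ψ₁ = 0.5:
  ψ₁ = 0.500: g = 0.0460, g' = -0.541 → ψ₁ = 0.585
  ψ₁ = 0.585: g = 0.0002, g' = -0.537 → ψ₁ = 0.586
Converged at ψ₁ = 0.586.
Drum-1 compositions:
  1-propanol: x = 0.295, y = 0.662
  n-nonane: x = 0.705, y = 0.338
Drum-2 feed = drum-1 liquid: z₂ = (0.2955, 0.7045).
Drum 2:
Rachford–Rice: g(ψ₂) = Σ zᵢ(Kᵢ−1)/(1+ψ₂(Kᵢ−1)) = 0.
g(0) = ΣzᵢKᵢ − 1 = 0.506 and g(1) = 1 − Σzᵢ/Kᵢ = -0.066, so a root lies in (0, 1).
Binary case is linear: z₁(K₁−1)(1+ψ₂(K₂−1)) + z₂(K₂−1)(1+ψ₂(K₁−1)) = 0
⇒ ψ₂ = [z₁(K₁−1)+z₂(K₂−1)] / [−(K₁−1)(K₂−1)] = 0.5059/0.6664 = 0.759
  1-propanol: x = 0.105, y = 0.356
  n-nonane: x = 0.895, y = 0.644

x_1-propanol (drum 2) = 0.105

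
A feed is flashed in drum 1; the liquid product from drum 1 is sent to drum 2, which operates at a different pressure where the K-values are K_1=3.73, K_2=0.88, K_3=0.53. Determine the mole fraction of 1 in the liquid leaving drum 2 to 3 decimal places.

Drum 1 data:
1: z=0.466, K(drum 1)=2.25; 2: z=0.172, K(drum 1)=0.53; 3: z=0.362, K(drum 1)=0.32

x_1 (drum 2) = 0.123

Drum 1:
Rachford–Rice: g(ψ₁) = Σ zᵢ(Kᵢ−1)/(1+ψ₁(Kᵢ−1)) = 0.
Feasibility: ΣzᵢKᵢ = 1.256, Σzᵢ/Kᵢ = 1.663 — both > 1, two phases present.
Iterate (Newton) starting at ψ₁ = 0.48:
  ψ₁ = 0.480: g = -0.1058, g' = -0.717 → ψ₁ = 0.332
  ψ₁ = 0.332: g = -0.0024, g' = -0.696 → ψ₁ = 0.329
Converged at ψ₁ = 0.329.
Drum-1 compositions:
  1: x = 0.330, y = 0.743
  2: x = 0.203, y = 0.108
  3: x = 0.466, y = 0.149
Drum-2 feed = drum-1 liquid: z₂ = (0.3302, 0.2035, 0.4663).
Drum 2:
Newton iteration, ψ₂⁰ = 0.55:
  ψ₂ = 0.550: g = 0.0386, g' = -0.584 → ψ₂ = 0.616
  ψ₂ = 0.616: g = 0.0012, g' = -0.550 → ψ₂ = 0.618
Converged at ψ₂ = 0.618.
  1: x = 0.123, y = 0.458
  2: x = 0.220, y = 0.193
  3: x = 0.657, y = 0.348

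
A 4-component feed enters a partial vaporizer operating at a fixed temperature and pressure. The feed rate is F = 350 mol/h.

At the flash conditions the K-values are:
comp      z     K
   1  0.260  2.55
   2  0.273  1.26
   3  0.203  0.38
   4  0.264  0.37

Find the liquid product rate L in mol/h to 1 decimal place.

L = 256.2 mol/h

Let ψ = V/F and solve Σ zᵢ(Kᵢ−1)/(1+ψ(Kᵢ−1)) = 0.
Feasibility: ΣzᵢKᵢ = 1.182, Σzᵢ/Kᵢ = 1.566 — both > 1, two phases present.
Newton–Raphson from ψ = 0.5:
  ψ = 0.500: g = -0.1354, g' = -0.600 → ψ = 0.274
  ψ = 0.274: g = -0.0037, g' = -0.590 → ψ = 0.268
Converged at ψ = 0.268.
Then V = ψ·F = 0.2681·350 = 93.8 mol/h and L = F − V = 256.2 mol/h.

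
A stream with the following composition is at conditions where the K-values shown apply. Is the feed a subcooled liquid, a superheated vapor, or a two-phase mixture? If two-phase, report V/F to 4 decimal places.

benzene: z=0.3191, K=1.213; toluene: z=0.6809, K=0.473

ΣzᵢKᵢ = 0.7091; Σzᵢ/Kᵢ = 1.7026.
Since ΣzᵢKᵢ < 1 the mixture is below its bubble point — single liquid phase.

subcooled liquid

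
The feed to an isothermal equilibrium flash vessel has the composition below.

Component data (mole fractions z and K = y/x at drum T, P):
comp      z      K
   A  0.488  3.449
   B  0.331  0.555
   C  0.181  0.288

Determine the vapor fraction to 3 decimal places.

ψ = 0.666

Material balance + equilibrium reduce to Σ zᵢ(Kᵢ−1)/(1+ψ(Kᵢ−1)) = 0.
g(0) = ΣzᵢKᵢ − 1 = 0.919 and g(1) = 1 − Σzᵢ/Kᵢ = -0.366, so a root lies in (0, 1).
Newton–Raphson from ψ = 0.5:
  ψ = 0.500: g = 0.1477, g' = -0.921 → ψ = 0.660
  ψ = 0.660: g = 0.0048, g' = -0.886 → ψ = 0.666
Converged at ψ = 0.666.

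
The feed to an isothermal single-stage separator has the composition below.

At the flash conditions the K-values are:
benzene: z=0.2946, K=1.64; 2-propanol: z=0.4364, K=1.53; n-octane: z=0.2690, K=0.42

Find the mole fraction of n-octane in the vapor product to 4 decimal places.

y_n-octane = 0.2087

Newton–Raphson from ψ = 0.58:
  ψ = 0.5800: g = 0.07930, g' = -0.3414 → ψ = 0.8123
  ψ = 0.8123: g = -0.00927, g' = -0.4357 → ψ = 0.7910
  ψ = 0.7910: g = -0.00014, g' = -0.4230 → ψ = 0.7907
Converged at ψ = 0.7907.
Compositions from xᵢ = zᵢ/(1+ψ(Kᵢ−1)), yᵢ = Kᵢxᵢ:
  benzene: x = 0.1956, y = 0.3208
  2-propanol: x = 0.3075, y = 0.4705
  n-octane: x = 0.4969, y = 0.2087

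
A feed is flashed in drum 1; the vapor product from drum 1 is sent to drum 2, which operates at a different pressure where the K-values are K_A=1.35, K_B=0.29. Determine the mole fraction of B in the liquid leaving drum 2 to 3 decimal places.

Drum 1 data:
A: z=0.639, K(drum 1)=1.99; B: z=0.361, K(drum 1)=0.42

x_B (drum 2) = 0.330

Drum 1:
Newton–Raphson from ψ₁ = 0.5:
  ψ₁ = 0.500: g = 0.1282, g' = -0.521 → ψ₁ = 0.746
  ψ₁ = 0.746: g = -0.0053, g' = -0.585 → ψ₁ = 0.737
Converged at ψ₁ = 0.737.
Drum-1 compositions:
  A: x = 0.369, y = 0.735
  B: x = 0.631, y = 0.265
Drum-2 feed = drum-1 vapor: z₂ = (0.7352, 0.2648).
Drum 2:
Let ψ₂ = V/F and solve Σ zᵢ(Kᵢ−1)/(1+ψ₂(Kᵢ−1)) = 0.
Check two-phase: ΣzᵢKᵢ = 1.069 > 1 and Σzᵢ/Kᵢ = 1.458 > 1, so g(0) = 0.069 > 0 and g(1) = -0.458 < 0.
Binary case is linear: z₁(K₁−1)(1+ψ₂(K₂−1)) + z₂(K₂−1)(1+ψ₂(K₁−1)) = 0
⇒ ψ₂ = [z₁(K₁−1)+z₂(K₂−1)] / [−(K₁−1)(K₂−1)] = 0.0693/0.2485 = 0.279
  A: x = 0.670, y = 0.904
  B: x = 0.330, y = 0.096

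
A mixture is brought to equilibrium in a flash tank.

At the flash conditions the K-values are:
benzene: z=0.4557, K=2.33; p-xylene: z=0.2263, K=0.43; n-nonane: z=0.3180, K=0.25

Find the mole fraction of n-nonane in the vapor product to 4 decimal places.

Newton iteration, ψ⁰ = 0.57:
  ψ = 0.5700: g = -0.26293, g' = -0.9679 → ψ = 0.2983
  ψ = 0.2983: g = -0.02876, g' = -0.8168 → ψ = 0.2631
  ψ = 0.2631: g = 0.00007, g' = -0.8217 → ψ = 0.2632
Converged at ψ = 0.2632.
Compositions from xᵢ = zᵢ/(1+ψ(Kᵢ−1)), yᵢ = Kᵢxᵢ:
  benzene: x = 0.3375, y = 0.7865
  p-xylene: x = 0.2662, y = 0.1145
  n-nonane: x = 0.3962, y = 0.0991

y_n-nonane = 0.0991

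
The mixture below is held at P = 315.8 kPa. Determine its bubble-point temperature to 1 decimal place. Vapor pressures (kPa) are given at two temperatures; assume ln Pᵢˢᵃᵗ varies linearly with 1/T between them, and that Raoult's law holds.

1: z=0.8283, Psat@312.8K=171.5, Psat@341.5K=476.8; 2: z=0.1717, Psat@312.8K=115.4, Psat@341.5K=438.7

Bubble-point temperature: ΣzᵢPᵢˢᵃᵗ(T) = P. Interpolate ln Pᵢˢᵃᵗ = aᵢ + bᵢ/T.
  T = 312.8 K: ΣzᵢPᵢˢᵃᵗ = 161.87 kPa
  T = 341.5 K: ΣzᵢPᵢˢᵃᵗ = 470.26 kPa
  T = 327.1 K: ΣzᵢPᵢˢᵃᵗ = 281.49 kPa
  T = 334.3 K: ΣzᵢPᵢˢᵃᵗ = 365.71 kPa
  T = 330.7 K: ΣzᵢPᵢˢᵃᵗ = 321.28 kPa
  T = 328.9 K: ΣzᵢPᵢˢᵃᵗ = 300.83 kPa
Interpolating between 328.9 K and 330.7 K gives T ≈ 330.2 K.

T = 330.2 K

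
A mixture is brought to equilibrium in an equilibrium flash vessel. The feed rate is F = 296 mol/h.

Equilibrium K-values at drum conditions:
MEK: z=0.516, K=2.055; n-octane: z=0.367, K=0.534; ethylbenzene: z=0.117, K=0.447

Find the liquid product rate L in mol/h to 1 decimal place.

Newton–Raphson from ψ = 0.5:
  ψ = 0.500: g = 0.0440, g' = -0.450 → ψ = 0.598
Converged at ψ = 0.598.
Then V = ψ·F = 0.5981·296 = 177.0 mol/h and L = F − V = 119.0 mol/h.

L = 119.0 mol/h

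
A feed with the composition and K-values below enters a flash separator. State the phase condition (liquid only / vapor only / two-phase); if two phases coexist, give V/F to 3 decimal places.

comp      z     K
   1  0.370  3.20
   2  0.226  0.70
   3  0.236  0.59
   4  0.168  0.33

two-phase, V/F = 0.525

ΣzᵢKᵢ = 1.537; Σzᵢ/Kᵢ = 1.348.
Both exceed 1, so a two-phase solution exists.
Material balance + equilibrium reduce to Σ zᵢ(Kᵢ−1)/(1+ψ(Kᵢ−1)) = 0.
Iterate (Newton) starting at ψ = 0.5:
  ψ = 0.500: g = 0.0169, g' = -0.668 → ψ = 0.525
Converged at ψ = 0.525.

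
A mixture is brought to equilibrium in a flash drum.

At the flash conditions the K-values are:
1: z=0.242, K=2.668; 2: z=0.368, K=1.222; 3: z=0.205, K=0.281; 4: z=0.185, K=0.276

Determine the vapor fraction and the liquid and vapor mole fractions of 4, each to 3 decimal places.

Let ψ = V/F and solve Σ zᵢ(Kᵢ−1)/(1+ψ(Kᵢ−1)) = 0.
g(0) = ΣzᵢKᵢ − 1 = 0.204 and g(1) = 1 − Σzᵢ/Kᵢ = -0.792, so a root lies in (0, 1).
Iterate (Newton) starting at ψ = 0.45:
  ψ = 0.450: g = -0.1117, g' = -0.680 → ψ = 0.286
  ψ = 0.286: g = -0.0041, g' = -0.647 → ψ = 0.279
Converged at ψ = 0.279.
Compositions from xᵢ = zᵢ/(1+ψ(Kᵢ−1)), yᵢ = Kᵢxᵢ:
  1: x = 0.165, y = 0.440
  2: x = 0.347, y = 0.423
  3: x = 0.257, y = 0.072
  4: x = 0.232, y = 0.064

ψ = 0.279, x_4 = 0.232, y_4 = 0.064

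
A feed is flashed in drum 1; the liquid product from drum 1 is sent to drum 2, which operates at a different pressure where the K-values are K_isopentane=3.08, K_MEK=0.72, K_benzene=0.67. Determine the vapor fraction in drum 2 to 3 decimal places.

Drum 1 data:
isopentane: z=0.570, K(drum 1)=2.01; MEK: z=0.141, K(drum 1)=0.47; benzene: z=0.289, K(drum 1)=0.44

Drum 1:
Rachford–Rice: g(ψ₁) = Σ zᵢ(Kᵢ−1)/(1+ψ₁(Kᵢ−1)) = 0.
g(0) = ΣzᵢKᵢ − 1 = 0.339 and g(1) = 1 − Σzᵢ/Kᵢ = -0.240, so a root lies in (0, 1).
Iterate (Newton) starting at ψ₁ = 0.5:
  ψ₁ = 0.500: g = 0.0561, g' = -0.505 → ψ₁ = 0.611
  ψ₁ = 0.611: g = -0.0006, g' = -0.518 → ψ₁ = 0.610
Converged at ψ₁ = 0.610.
Drum-1 compositions:
  isopentane: x = 0.353, y = 0.709
  MEK: x = 0.208, y = 0.098
  benzene: x = 0.439, y = 0.193
Drum-2 feed = drum-1 liquid: z₂ = (0.3527, 0.2084, 0.4389).
Drum 2:
Rachford–Rice: g(ψ₂) = Σ zᵢ(Kᵢ−1)/(1+ψ₂(Kᵢ−1)) = 0.
g(0) = ΣzᵢKᵢ − 1 = 0.530 and g(1) = 1 − Σzᵢ/Kᵢ = -0.059, so a root lies in (0, 1).
Newton iteration, ψ₂⁰ = 0.32:
  ψ₂ = 0.320: g = 0.2144, g' = -0.630 → ψ₂ = 0.661
  ψ₂ = 0.661: g = 0.0522, g' = -0.373 → ψ₂ = 0.800
  ψ₂ = 0.800: g = 0.0033, g' = -0.330 → ψ₂ = 0.810
Converged at ψ₂ = 0.810.
  isopentane: x = 0.131, y = 0.405
  MEK: x = 0.270, y = 0.194
  benzene: x = 0.599, y = 0.401

V/F (drum 2) = 0.810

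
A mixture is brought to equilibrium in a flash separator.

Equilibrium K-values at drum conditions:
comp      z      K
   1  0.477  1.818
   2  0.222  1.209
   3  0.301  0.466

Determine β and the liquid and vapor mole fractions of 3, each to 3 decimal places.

β = 0.787, x_3 = 0.519, y_3 = 0.242

Material balance + equilibrium reduce to Σ zᵢ(Kᵢ−1)/(1+β(Kᵢ−1)) = 0.
g(0) = ΣzᵢKᵢ − 1 = 0.276 and g(1) = 1 − Σzᵢ/Kᵢ = -0.092, so a root lies in (0, 1).
Newton iteration, β⁰ = 0.54:
  β = 0.540: g = 0.0865, g' = -0.331 → β = 0.801
  β = 0.801: g = -0.0055, g' = -0.386 → β = 0.787
Converged at β = 0.787.
Compositions from xᵢ = zᵢ/(1+β(Kᵢ−1)), yᵢ = Kᵢxᵢ:
  1: x = 0.290, y = 0.528
  2: x = 0.191, y = 0.230
  3: x = 0.519, y = 0.242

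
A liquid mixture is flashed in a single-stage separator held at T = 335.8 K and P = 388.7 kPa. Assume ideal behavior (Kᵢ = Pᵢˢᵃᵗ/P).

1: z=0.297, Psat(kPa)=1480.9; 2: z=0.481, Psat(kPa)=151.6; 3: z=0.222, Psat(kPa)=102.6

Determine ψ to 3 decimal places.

ψ = 0.206

Raoult's law: Kᵢ = Pᵢˢᵃᵗ/P = Pᵢˢᵃᵗ/388.7.
  K_1 = 1480.9/388.7 = 3.80988, K_2 = 151.6/388.7 = 0.39002, K_3 = 102.6/388.7 = 0.26396
Newton–Raphson from ψ = 0.5:
  ψ = 0.500: g = -0.3337, g' = -1.077 → ψ = 0.190
  ψ = 0.190: g = 0.0220, g' = -1.388 → ψ = 0.206
Converged at ψ = 0.206.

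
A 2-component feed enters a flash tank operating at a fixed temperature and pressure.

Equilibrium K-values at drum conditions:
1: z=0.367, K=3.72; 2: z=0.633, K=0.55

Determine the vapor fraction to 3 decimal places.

ψ = 0.583

Rachford–Rice: g(ψ) = Σ zᵢ(Kᵢ−1)/(1+ψ(Kᵢ−1)) = 0.
Feasibility: ΣzᵢKᵢ = 1.713, Σzᵢ/Kᵢ = 1.250 — both > 1, two phases present.
Binary case is linear: z₁(K₁−1)(1+ψ(K₂−1)) + z₂(K₂−1)(1+ψ(K₁−1)) = 0
⇒ ψ = [z₁(K₁−1)+z₂(K₂−1)] / [−(K₁−1)(K₂−1)] = 0.7134/1.2240 = 0.583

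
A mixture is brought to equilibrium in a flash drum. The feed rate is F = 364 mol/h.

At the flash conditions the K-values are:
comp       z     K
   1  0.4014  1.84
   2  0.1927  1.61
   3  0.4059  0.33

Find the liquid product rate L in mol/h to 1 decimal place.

L = 235.1 mol/h

Material balance + equilibrium reduce to Σ zᵢ(Kᵢ−1)/(1+V/F(Kᵢ−1)) = 0.
g(0) = ΣzᵢKᵢ − 1 = 0.1828 and g(1) = 1 − Σzᵢ/Kᵢ = -0.5678, so a root lies in (0, 1).
Iterate (Newton) starting at V/F = 0.38:
  V/F = 0.3800: g = -0.01382, g' = -0.5379 → V/F = 0.3543
  V/F = 0.3543: g = -0.00011, g' = -0.5300 → V/F = 0.3541
Converged at V/F = 0.3541.
Then V = V/F·F = 0.3541·364 = 128.9 mol/h and L = F − V = 235.1 mol/h.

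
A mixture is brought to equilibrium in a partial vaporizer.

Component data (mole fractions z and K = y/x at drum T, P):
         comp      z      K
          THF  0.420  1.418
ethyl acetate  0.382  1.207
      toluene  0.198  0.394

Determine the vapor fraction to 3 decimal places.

Iterate (Newton) starting at ψ = 0.53:
  ψ = 0.530: g = 0.0382, g' = -0.220 → ψ = 0.704
  ψ = 0.704: g = -0.0045, g' = -0.277 → ψ = 0.687
Converged at ψ = 0.687.

ψ = 0.687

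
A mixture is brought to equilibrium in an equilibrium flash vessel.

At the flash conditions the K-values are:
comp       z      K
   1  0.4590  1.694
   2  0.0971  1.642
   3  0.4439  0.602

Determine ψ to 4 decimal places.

Newton iteration, ψ⁰ = 0.5:
  ψ = 0.5000: g = 0.06311, g' = -0.2544 → ψ = 0.7481
  ψ = 0.7481: g = 0.00022, g' = -0.2566 → ψ = 0.7489
Converged at ψ = 0.7489.

ψ = 0.7489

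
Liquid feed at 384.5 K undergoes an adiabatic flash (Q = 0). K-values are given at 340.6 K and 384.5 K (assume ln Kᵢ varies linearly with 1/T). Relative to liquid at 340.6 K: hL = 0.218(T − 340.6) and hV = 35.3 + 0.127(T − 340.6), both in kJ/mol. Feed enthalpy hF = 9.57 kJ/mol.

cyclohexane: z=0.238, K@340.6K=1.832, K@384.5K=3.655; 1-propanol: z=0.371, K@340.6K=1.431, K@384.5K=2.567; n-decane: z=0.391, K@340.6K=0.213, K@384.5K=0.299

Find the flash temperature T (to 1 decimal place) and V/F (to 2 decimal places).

T = 346.0 K, V/F = 0.24

Adiabatic flash: solve Rachford–Rice at each trial T, then check hF = ψ·hV(T) + (1−ψ)·hL(T).
  T = 340.6 K: K = (1.832, 1.431, 0.213), RR gives ψ = 0.104, H_out = 3.681 kJ/mol
  T = 384.5 K: K = (3.655, 2.567, 0.299), RR gives ψ = 0.665, H_out = 30.381 kJ/mol
  T = 362.6 K: K = (2.644, 1.952, 0.255), RR gives ψ = 0.489, H_out = 21.071 kJ/mol
  T = 351.6 K: K = (2.214, 1.680, 0.234), RR gives ψ = 0.346, H_out = 14.258 kJ/mol
  T = 346.1 K: K = (2.017, 1.552, 0.223), RR gives ψ = 0.244, H_out = 9.676 kJ/mol
  T = 343.4 K: K = (1.925, 1.492, 0.218), RR gives ψ = 0.181, H_out = 6.957 kJ/mol
  T = 344.8 K: K = (1.972, 1.523, 0.221), RR gives ψ = 0.215, H_out = 8.414 kJ/mol
Linear interpolation between T = 344.8 (H_out = 8.414) and T = 346.1 (H_out = 9.676) on hF = 9.57 gives T ≈ 346.0 K, at which ψ = 0.24.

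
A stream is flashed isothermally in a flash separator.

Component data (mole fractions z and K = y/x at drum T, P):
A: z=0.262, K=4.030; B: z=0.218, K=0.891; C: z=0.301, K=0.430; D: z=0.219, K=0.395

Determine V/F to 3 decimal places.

Rachford–Rice: g(V/F) = Σ zᵢ(Kᵢ−1)/(1+V/F(Kᵢ−1)) = 0.
Feasibility: ΣzᵢKᵢ = 1.466, Σzᵢ/Kᵢ = 1.564 — both > 1, two phases present.
Newton iteration, V/F⁰ = 0.31:
  V/F = 0.310: g = 0.0133, g' = -0.908 → V/F = 0.325
Converged at V/F = 0.325.

V/F = 0.325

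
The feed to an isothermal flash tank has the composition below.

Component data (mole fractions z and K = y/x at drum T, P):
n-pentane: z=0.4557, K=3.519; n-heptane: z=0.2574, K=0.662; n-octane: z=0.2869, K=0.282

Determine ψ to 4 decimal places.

ψ = 0.5855

Material balance + equilibrium reduce to Σ zᵢ(Kᵢ−1)/(1+ψ(Kᵢ−1)) = 0.
Feasibility: ΣzᵢKᵢ = 1.8549, Σzᵢ/Kᵢ = 1.5357 — both > 1, two phases present.
Newton–Raphson from ψ = 0.45:
  ψ = 0.4500: g = 0.13110, g' = -0.9989 → ψ = 0.5812
  ψ = 0.5812: g = 0.00404, g' = -0.9574 → ψ = 0.5855
Converged at ψ = 0.5855.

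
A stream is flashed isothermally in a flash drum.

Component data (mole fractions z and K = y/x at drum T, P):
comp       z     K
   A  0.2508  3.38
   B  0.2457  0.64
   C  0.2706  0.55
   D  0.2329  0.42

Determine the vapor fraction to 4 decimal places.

ψ = 0.2270

Rachford–Rice: g(ψ) = Σ zᵢ(Kᵢ−1)/(1+ψ(Kᵢ−1)) = 0.
g(0) = ΣzᵢKᵢ − 1 = 0.2516 and g(1) = 1 − Σzᵢ/Kᵢ = -0.5046, so a root lies in (0, 1).
Newton–Raphson from ψ = 0.5:
  ψ = 0.5000: g = -0.18269, g' = -0.5902 → ψ = 0.1905
  ψ = 0.1905: g = 0.03071, g' = -0.8739 → ψ = 0.2256
  ψ = 0.2256: g = 0.00115, g' = -0.8107 → ψ = 0.2270
Converged at ψ = 0.2270.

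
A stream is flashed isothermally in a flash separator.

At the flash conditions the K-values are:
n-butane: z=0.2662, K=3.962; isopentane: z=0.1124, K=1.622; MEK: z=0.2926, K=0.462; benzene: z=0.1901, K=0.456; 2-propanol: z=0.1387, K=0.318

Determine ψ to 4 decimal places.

Material balance + equilibrium reduce to Σ zᵢ(Kᵢ−1)/(1+ψ(Kᵢ−1)) = 0.
g(0) = ΣzᵢKᵢ − 1 = 0.5030 and g(1) = 1 − Σzᵢ/Kᵢ = -0.6229, so a root lies in (0, 1).
Iterate (Newton) starting at ψ = 0.46:
  ψ = 0.4600: g = -0.09685, g' = -0.8313 → ψ = 0.3435
  ψ = 0.3435: g = 0.00462, g' = -0.9259 → ψ = 0.3485
Converged at ψ = 0.3485.

ψ = 0.3485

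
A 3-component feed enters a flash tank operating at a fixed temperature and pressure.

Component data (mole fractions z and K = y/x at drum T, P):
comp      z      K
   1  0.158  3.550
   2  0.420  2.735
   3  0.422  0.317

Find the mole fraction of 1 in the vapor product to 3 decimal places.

y_1 = 0.216

Let ψ = V/F and solve Σ zᵢ(Kᵢ−1)/(1+ψ(Kᵢ−1)) = 0.
Feasibility: ΣzᵢKᵢ = 1.843, Σzᵢ/Kᵢ = 1.529 — both > 1, two phases present.
Newton iteration, ψ⁰ = 0.5:
  ψ = 0.500: g = 0.1296, g' = -1.015 → ψ = 0.628
  ψ = 0.628: g = -0.0008, g' = -1.045 → ψ = 0.627
Converged at ψ = 0.627.
Compositions from xᵢ = zᵢ/(1+ψ(Kᵢ−1)), yᵢ = Kᵢxᵢ:
  1: x = 0.061, y = 0.216
  2: x = 0.201, y = 0.550
  3: x = 0.738, y = 0.234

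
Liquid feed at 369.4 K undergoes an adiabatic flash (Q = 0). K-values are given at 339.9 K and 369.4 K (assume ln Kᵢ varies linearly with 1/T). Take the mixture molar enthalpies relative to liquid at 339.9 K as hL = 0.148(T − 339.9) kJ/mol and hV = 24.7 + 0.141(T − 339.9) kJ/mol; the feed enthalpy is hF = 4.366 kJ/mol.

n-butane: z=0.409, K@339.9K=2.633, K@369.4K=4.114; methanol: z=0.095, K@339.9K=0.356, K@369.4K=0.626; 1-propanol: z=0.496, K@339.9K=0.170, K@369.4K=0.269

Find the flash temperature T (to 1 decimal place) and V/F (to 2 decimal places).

Adiabatic flash: solve Rachford–Rice at each trial T, then check hF = ψ·hV(T) + (1−ψ)·hL(T).
  T = 339.9 K: K = (2.633, 0.356, 0.170), RR gives ψ = 0.149, H_out = 3.675 kJ/mol
  T = 369.4 K: K = (4.114, 0.626, 0.269), RR gives ψ = 0.410, H_out = 14.403 kJ/mol
  T = 354.6 K: K = (3.319, 0.477, 0.216), RR gives ψ = 0.294, H_out = 9.403 kJ/mol
  T = 347.2 K: K = (2.961, 0.413, 0.192), RR gives ψ = 0.227, H_out = 6.672 kJ/mol
  T = 343.5 K: K = (2.792, 0.383, 0.181), RR gives ψ = 0.189, H_out = 5.201 kJ/mol
  T = 341.7 K: K = (2.712, 0.370, 0.175), RR gives ψ = 0.169, H_out = 4.451 kJ/mol
Linear interpolation between T = 339.9 (H_out = 3.675) and T = 341.7 (H_out = 4.451) on hF = 4.366 gives T ≈ 341.5 K, at which ψ = 0.17.

T = 341.5 K, V/F = 0.17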